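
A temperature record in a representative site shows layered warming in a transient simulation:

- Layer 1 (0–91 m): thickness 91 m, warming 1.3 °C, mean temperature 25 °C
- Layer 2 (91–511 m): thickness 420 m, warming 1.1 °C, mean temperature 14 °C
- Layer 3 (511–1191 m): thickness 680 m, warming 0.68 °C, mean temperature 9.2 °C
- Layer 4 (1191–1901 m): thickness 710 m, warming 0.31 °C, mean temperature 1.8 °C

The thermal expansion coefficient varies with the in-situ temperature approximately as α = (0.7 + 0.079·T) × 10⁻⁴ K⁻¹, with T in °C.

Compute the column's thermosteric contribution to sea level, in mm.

Layer 1: α = (0.7 + 0.079×25)×10⁻⁴ = 2.675×10⁻⁴ K⁻¹
Layer 2: α = (0.7 + 0.079×14)×10⁻⁴ = 1.806×10⁻⁴ K⁻¹
Layer 3: α = (0.7 + 0.079×9.2)×10⁻⁴ = 1.4268×10⁻⁴ K⁻¹
Layer 4: α = (0.7 + 0.079×1.8)×10⁻⁴ = 0.8422×10⁻⁴ K⁻¹
0–91 m: 1.3 × 91 × 2.675×10⁻⁴ = 0.03164525 m
1.806×10⁻⁴ × 1.1 × 420 = 0.0834372 m
0.68 × 1.4268×10⁻⁴ × 680 = 0.065975232 m
Layer 4: 0.8422×10⁻⁴ × 710 × 0.31 = 0.018536822 m
Δh = 0.03164525 + 0.0834372 + 0.065975232 + 0.018536822 = 0.199594504 m ≈ 200 mm

200 mm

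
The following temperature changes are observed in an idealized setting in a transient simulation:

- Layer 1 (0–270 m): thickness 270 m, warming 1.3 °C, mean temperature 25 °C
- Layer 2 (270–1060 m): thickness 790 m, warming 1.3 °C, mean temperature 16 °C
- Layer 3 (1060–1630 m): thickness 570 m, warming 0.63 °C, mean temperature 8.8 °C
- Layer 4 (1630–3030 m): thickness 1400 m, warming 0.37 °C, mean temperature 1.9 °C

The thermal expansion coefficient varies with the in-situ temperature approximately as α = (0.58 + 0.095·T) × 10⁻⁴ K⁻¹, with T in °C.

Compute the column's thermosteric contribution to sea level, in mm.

Layer 1: α = (0.58 + 0.095×25)×10⁻⁴ = 2.955×10⁻⁴ K⁻¹
Layer 2: α = (0.58 + 0.095×16)×10⁻⁴ = 2.1×10⁻⁴ K⁻¹
Layer 3: α = (0.58 + 0.095×8.8)×10⁻⁴ = 1.416×10⁻⁴ K⁻¹
Layer 4: α = (0.58 + 0.095×1.9)×10⁻⁴ = 0.7605×10⁻⁴ K⁻¹
Layer 1: 270 × 1.3 × 2.955×10⁻⁴ = 0.1037205 m
Layer 2: 790 × 1.3 × 2.1×10⁻⁴ = 0.21567 m
1060–1630 m: 0.63 × 1.416×10⁻⁴ × 570 = 0.05084856 m
Layer 4: 1400 × 0.7605×10⁻⁴ × 0.37 = 0.0393939 m
Δh = 0.1037205 + 0.21567 + 0.05084856 + 0.0393939 = 0.40963296 m

Δh ≈ 410 mm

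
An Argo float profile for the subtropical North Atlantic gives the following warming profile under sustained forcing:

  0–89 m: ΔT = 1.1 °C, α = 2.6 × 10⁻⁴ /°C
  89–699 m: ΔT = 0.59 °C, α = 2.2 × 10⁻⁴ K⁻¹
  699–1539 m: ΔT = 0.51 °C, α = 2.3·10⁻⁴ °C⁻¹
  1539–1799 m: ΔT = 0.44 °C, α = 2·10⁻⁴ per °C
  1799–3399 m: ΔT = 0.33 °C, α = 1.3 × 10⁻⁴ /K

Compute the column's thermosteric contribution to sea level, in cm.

about 29 cm

0–89 m: 2.6×10⁻⁴ × 1.1 × 89 = 0.025454 m
2.2×10⁻⁴ × 610 × 0.59 = 0.079178 m
Layer 3: 0.51 × 840 × 2.3×10⁻⁴ = 0.098532 m
1539–1799 m: 260 × 0.44 × 2×10⁻⁴ = 0.02288 m
0.33 × 1.3×10⁻⁴ × 1600 = 0.06864 m
Δh = 0.025454 + 0.079178 + 0.098532 + 0.02288 + 0.06864 = 0.294684 m ≈ 29 cm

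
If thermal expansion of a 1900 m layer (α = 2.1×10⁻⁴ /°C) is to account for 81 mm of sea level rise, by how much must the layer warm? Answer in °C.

0.20 °C

ΔT = Δh/(αH) = 0.081 / (2.1×10⁻⁴ × 1900) ≈ 0.2030 °C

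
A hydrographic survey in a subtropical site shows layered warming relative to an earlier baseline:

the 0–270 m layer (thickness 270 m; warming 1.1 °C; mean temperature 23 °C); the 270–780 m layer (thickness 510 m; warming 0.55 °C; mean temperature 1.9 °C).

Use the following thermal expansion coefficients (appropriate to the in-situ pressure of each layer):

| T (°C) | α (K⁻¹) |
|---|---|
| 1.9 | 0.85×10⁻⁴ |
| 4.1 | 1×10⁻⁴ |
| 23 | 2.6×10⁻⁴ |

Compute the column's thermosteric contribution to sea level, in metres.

0.101 m

Layer 1 at 23 °C → α = 2.6×10⁻⁴ K⁻¹
Layer 2 at 1.9 °C → α = 0.85×10⁻⁴ K⁻¹
0–270 m: 1.1 × 2.6×10⁻⁴ × 270 = 0.07722 m
0.55 × 510 × 0.85×10⁻⁴ = 0.0238425 m
Δh = 0.07722 + 0.0238425 = 0.1010625 m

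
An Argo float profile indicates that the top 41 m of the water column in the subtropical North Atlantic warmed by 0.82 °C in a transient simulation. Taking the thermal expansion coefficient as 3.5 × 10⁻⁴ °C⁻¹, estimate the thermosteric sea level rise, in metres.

Δh = αΔT·H = 3.5×10⁻⁴ × 0.82 × 41 = 0.011767 m

0.0118 m of thermosteric rise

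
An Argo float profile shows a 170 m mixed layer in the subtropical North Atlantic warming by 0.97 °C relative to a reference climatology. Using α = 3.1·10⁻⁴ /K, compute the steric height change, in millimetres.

Δh ≈ 51.1 mm

Δh = αΔT·H = 3.1×10⁻⁴ × 0.97 × 170 = 0.051119 m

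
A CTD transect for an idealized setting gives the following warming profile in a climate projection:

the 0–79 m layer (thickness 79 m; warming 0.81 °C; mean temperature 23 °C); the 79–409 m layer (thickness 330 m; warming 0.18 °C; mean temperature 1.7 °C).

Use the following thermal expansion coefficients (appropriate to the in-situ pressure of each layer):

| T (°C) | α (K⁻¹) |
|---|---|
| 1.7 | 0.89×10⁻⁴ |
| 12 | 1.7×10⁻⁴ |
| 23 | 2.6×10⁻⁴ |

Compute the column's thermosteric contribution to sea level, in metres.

0.022 m

Layer 1 at 23 °C → α = 2.6×10⁻⁴ K⁻¹
Layer 2 at 1.7 °C → α = 0.89×10⁻⁴ K⁻¹
0–79 m: 2.6×10⁻⁴ × 0.81 × 79 = 0.0166374 m
0.89×10⁻⁴ × 0.18 × 330 = 0.0052866 m
Δh = 0.0166374 + 0.0052866 = 0.021924 m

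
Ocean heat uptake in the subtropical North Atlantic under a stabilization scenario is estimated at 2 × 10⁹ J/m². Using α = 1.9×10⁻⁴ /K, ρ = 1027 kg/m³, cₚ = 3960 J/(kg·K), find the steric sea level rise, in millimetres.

Δh = αQ/(ρcₚ) = 1.9×10⁻⁴ × 2×10⁹ / (1027 × 3960) ≈ 0.093437 m

93.4 mm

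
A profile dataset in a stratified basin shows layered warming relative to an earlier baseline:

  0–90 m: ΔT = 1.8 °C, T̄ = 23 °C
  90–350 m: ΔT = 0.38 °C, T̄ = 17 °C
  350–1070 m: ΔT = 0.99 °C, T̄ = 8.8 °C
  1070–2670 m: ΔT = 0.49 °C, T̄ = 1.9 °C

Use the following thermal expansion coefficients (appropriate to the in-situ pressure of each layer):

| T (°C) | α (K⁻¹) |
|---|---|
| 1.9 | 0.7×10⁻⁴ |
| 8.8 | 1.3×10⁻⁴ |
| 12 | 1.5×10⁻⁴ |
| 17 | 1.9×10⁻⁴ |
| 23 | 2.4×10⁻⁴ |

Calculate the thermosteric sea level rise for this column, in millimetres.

Layer 1 at 23 °C → α = 2.4×10⁻⁴ K⁻¹
Layer 2 at 17 °C → α = 1.9×10⁻⁴ K⁻¹
Layer 3 at 8.8 °C → α = 1.3×10⁻⁴ K⁻¹
Layer 4 at 1.9 °C → α = 0.7×10⁻⁴ K⁻¹
0–90 m: 2.4×10⁻⁴ × 1.8 × 90 = 0.03888 m
260 × 1.9×10⁻⁴ × 0.38 = 0.018772 m
Layer 3: 720 × 1.3×10⁻⁴ × 0.99 = 0.092664 m
Layer 4: 0.49 × 0.7×10⁻⁴ × 1600 = 0.05488 m
Δh = 0.03888 + 0.018772 + 0.092664 + 0.05488 = 0.205196 m

Δh ≈ 210 mm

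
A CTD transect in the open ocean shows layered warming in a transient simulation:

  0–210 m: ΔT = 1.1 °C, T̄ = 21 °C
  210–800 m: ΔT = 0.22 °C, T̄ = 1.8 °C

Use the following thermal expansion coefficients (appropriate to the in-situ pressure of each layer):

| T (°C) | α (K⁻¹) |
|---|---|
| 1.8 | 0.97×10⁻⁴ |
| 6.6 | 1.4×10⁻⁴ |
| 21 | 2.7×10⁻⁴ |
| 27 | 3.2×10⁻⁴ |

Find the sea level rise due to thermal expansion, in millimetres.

Layer 1 at 21 °C → α = 2.7×10⁻⁴ K⁻¹
Layer 2 at 1.8 °C → α = 0.97×10⁻⁴ K⁻¹
210 × 1.1 × 2.7×10⁻⁴ = 0.06237 m
210–800 m: 0.97×10⁻⁴ × 590 × 0.22 = 0.0125906 m
Δh = 0.06237 + 0.0125906 = 0.0749606 m

Δh = 75 mm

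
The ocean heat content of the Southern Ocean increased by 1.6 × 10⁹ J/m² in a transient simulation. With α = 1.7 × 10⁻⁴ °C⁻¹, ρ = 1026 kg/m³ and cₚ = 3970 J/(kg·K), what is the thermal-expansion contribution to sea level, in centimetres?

Δh ≈ 6.7 cm

Δh = αQ/(ρcₚ) = 1.7×10⁻⁴ × 1.6×10⁹ / (1026 × 3970) ≈ 0.066778 m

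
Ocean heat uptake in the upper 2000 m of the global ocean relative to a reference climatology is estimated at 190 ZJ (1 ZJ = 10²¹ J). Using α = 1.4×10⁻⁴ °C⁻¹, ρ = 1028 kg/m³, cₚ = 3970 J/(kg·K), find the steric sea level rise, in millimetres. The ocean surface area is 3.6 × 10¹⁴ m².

Δh ≈ 18.1 mm

Per unit area: Q = 190×10²¹ / (3.6×10¹⁴) ≈ 5.278×10⁸ J/m²
Δh = αQ/(ρcₚ) = 1.4×10⁻⁴ × 5.278×10⁸ / (1028 × 3970) ≈ 0.018106 m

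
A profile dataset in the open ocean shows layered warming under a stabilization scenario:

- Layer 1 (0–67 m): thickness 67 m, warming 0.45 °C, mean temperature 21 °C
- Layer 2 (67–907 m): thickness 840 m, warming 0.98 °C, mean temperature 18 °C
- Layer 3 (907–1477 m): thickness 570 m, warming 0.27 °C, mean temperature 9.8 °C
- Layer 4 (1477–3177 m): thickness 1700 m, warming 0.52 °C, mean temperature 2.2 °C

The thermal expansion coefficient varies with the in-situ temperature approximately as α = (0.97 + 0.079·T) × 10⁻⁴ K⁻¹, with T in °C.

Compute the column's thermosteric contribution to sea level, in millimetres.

Δh = 330 mm

Layer 1: α = (0.97 + 0.079×21)×10⁻⁴ = 2.629×10⁻⁴ K⁻¹
Layer 2: α = (0.97 + 0.079×18)×10⁻⁴ = 2.392×10⁻⁴ K⁻¹
Layer 3: α = (0.97 + 0.079×9.8)×10⁻⁴ = 1.7442×10⁻⁴ K⁻¹
Layer 4: α = (0.97 + 0.079×2.2)×10⁻⁴ = 1.1438×10⁻⁴ K⁻¹
0–67 m: 0.45 × 2.629×10⁻⁴ × 67 = 0.007926435 m
2.392×10⁻⁴ × 0.98 × 840 = 0.19690944 m
0.27 × 1.7442×10⁻⁴ × 570 = 0.026843238 m
Layer 4: 1700 × 0.52 × 1.1438×10⁻⁴ = 0.10111192 m
Δh = 0.007926435 + 0.19690944 + 0.026843238 + 0.10111192 = 0.332791033 m ≈ 330 mm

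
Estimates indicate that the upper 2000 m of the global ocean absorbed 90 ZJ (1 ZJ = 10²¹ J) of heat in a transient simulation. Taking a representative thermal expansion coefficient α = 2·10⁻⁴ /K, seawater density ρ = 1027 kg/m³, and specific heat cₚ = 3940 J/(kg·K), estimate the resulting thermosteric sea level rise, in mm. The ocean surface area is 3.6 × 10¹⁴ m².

12.4 mm

Per unit area: Q = 90×10²¹ / (3.6×10¹⁴) = 2.5×10⁸ J/m²
Δh = αQ/(ρcₚ) = 2×10⁻⁴ × 2.5×10⁸ / (1027 × 3940) ≈ 0.012357 m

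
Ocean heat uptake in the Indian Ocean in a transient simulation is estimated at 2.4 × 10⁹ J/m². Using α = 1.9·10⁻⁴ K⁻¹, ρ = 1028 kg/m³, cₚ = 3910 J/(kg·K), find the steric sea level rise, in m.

Δh = 0.113 m

Δh = αQ/(ρcₚ) = 1.9×10⁻⁴ × 2.4×10⁹ / (1028 × 3910) ≈ 0.11345 m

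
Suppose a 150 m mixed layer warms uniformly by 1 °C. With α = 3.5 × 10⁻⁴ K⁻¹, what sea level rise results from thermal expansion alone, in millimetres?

53 mm of thermosteric rise

Δh = αΔT·H = 3.5×10⁻⁴ × 1 × 150 = 0.05250 m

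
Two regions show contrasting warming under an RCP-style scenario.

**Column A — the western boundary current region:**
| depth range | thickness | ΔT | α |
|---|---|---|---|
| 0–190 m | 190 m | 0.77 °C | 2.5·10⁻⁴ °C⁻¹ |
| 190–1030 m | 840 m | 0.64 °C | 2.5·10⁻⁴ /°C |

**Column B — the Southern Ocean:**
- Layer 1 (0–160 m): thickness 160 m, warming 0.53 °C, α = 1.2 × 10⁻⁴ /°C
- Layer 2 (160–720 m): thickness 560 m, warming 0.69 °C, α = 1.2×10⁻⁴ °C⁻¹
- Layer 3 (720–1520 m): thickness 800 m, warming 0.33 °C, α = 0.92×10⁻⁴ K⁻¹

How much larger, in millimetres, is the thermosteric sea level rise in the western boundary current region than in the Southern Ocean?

A Layer 1: 0.77 × 2.5×10⁻⁴ × 190 = 0.036575 m
A Layer 2: 2.5×10⁻⁴ × 0.64 × 840 = 0.13440 m
A total: 0.170975 m
B Layer 1: 160 × 1.2×10⁻⁴ × 0.53 = 0.010176 m
B 560 × 1.2×10⁻⁴ × 0.69 = 0.046368 m
B 0.92×10⁻⁴ × 800 × 0.33 = 0.024288 m
B total: 0.080832 m
Difference: 0.170975 − 0.080832 = 0.090143 m

90.1 mm larger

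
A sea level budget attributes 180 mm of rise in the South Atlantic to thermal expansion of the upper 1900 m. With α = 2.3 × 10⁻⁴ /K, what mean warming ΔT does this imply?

ΔT = Δh/(αH) = 0.18 / (2.3×10⁻⁴ × 1900) ≈ 0.4119 K

about 0.412 K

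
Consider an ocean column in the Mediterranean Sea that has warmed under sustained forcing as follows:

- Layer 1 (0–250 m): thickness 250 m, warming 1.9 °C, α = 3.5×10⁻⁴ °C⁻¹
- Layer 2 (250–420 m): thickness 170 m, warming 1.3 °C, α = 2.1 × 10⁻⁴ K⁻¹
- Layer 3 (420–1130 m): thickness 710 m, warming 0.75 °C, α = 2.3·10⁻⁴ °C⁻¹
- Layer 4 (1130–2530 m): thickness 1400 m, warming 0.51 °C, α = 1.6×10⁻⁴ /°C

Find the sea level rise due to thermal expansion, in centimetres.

0–250 m: 250 × 3.5×10⁻⁴ × 1.9 = 0.16625 m
250–420 m: 2.1×10⁻⁴ × 1.3 × 170 = 0.04641 m
Layer 3: 0.75 × 2.3×10⁻⁴ × 710 = 0.122475 m
1130–2530 m: 1.6×10⁻⁴ × 0.51 × 1400 = 0.11424 m
Δh = 0.16625 + 0.04641 + 0.122475 + 0.11424 = 0.449375 m

Δh = 44.9 cm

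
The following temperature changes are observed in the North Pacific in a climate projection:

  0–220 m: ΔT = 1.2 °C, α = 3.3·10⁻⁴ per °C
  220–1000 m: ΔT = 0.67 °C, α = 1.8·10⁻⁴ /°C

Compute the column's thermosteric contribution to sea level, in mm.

3.3×10⁻⁴ × 220 × 1.2 = 0.08712 m
220–1000 m: 0.67 × 780 × 1.8×10⁻⁴ = 0.094068 m
Δh = 0.08712 + 0.094068 = 0.181188 m

181 mm of thermosteric rise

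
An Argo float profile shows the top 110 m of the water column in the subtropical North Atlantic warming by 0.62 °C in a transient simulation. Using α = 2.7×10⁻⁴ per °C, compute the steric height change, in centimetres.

Δh = αΔT·H = 2.7×10⁻⁴ × 0.62 × 110 = 0.018414 m

1.84 cm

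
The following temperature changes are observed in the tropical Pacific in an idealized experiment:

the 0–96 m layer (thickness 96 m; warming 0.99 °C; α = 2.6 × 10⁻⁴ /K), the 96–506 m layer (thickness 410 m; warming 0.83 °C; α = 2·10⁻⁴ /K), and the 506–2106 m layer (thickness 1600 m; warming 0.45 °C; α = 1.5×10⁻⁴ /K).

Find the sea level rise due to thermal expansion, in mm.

Layer 1: 2.6×10⁻⁴ × 96 × 0.99 = 0.0247104 m
Layer 2: 2×10⁻⁴ × 0.83 × 410 = 0.06806 m
1.5×10⁻⁴ × 1600 × 0.45 = 0.10800 m
Δh = 0.0247104 + 0.06806 + 0.10800 = 0.2007704 m

201 mm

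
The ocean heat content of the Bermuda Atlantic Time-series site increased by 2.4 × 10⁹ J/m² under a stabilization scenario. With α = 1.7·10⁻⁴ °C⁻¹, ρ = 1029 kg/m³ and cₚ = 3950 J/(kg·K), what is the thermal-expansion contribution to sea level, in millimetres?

Δh = 100 mm

Δh = αQ/(ρcₚ) = 1.7×10⁻⁴ × 2.4×10⁹ / (1029 × 3950) ≈ 0.10038 m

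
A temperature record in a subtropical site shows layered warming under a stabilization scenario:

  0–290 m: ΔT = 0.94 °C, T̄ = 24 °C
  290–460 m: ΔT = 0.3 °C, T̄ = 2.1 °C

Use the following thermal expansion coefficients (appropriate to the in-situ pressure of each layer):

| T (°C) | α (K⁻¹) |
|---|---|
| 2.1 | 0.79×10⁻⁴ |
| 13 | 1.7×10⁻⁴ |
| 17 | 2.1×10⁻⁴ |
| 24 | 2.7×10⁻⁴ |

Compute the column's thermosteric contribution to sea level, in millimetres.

Layer 1 at 24 °C → α = 2.7×10⁻⁴ K⁻¹
Layer 2 at 2.1 °C → α = 0.79×10⁻⁴ K⁻¹
0–290 m: 0.94 × 2.7×10⁻⁴ × 290 = 0.073602 m
Layer 2: 0.3 × 0.79×10⁻⁴ × 170 = 0.004029 m
Δh = 0.073602 + 0.004029 = 0.077631 m ≈ 78 mm

78 mm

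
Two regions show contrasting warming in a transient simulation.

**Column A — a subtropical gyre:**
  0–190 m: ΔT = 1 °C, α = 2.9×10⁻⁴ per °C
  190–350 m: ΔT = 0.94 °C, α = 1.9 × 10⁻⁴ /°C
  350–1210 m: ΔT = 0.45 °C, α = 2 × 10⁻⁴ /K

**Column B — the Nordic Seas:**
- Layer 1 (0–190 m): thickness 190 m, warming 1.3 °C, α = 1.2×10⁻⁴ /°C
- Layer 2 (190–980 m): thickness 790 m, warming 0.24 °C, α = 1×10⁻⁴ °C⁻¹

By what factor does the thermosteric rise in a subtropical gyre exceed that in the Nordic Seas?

A Layer 1: 1 × 2.9×10⁻⁴ × 190 = 0.05510 m
A Layer 2: 160 × 0.94 × 1.9×10⁻⁴ = 0.028576 m
A 350–1210 m: 2×10⁻⁴ × 0.45 × 860 = 0.07740 m
A total: 0.161076 m
B 190 × 1.3 × 1.2×10⁻⁴ = 0.02964 m
B Layer 2: 0.24 × 790 × 1×10⁻⁴ = 0.01896 m
B total: 0.04860 m
Ratio: 0.161076 / 0.04860 ≈ 3.314

a factor of 3.31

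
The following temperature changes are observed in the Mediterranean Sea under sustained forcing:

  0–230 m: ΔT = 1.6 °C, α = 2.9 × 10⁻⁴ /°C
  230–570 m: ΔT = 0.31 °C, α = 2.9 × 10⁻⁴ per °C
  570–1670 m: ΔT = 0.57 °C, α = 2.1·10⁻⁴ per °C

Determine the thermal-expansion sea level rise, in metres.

Layer 1: 1.6 × 2.9×10⁻⁴ × 230 = 0.10672 m
0.31 × 2.9×10⁻⁴ × 340 = 0.030566 m
1100 × 2.1×10⁻⁴ × 0.57 = 0.13167 m
Δh = 0.10672 + 0.030566 + 0.13167 = 0.268956 m

about 0.269 m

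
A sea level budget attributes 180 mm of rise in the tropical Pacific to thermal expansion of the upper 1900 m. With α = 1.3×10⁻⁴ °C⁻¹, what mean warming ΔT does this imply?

ΔT ≈ 0.729 °C

ΔT = Δh/(αH) = 0.18 / (1.3×10⁻⁴ × 1900) ≈ 0.7287 °C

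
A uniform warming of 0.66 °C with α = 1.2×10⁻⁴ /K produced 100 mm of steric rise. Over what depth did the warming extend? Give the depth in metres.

H ≈ 1260 m

H = Δh/(αΔT) = 0.1 / (1.2×10⁻⁴ × 0.66) ≈ 1263 m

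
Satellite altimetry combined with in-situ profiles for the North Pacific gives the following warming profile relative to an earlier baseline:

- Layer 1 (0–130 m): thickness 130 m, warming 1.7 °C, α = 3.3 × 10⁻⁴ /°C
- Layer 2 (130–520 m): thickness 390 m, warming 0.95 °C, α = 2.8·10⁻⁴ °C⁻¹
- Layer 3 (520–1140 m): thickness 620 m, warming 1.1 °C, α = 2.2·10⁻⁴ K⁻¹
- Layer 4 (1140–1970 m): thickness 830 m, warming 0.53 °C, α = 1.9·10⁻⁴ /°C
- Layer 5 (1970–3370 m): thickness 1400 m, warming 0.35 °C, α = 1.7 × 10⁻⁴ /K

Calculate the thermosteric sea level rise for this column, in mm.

0–130 m: 1.7 × 130 × 3.3×10⁻⁴ = 0.07293 m
390 × 2.8×10⁻⁴ × 0.95 = 0.10374 m
Layer 3: 2.2×10⁻⁴ × 620 × 1.1 = 0.15004 m
Layer 4: 1.9×10⁻⁴ × 830 × 0.53 = 0.083581 m
Layer 5: 1.7×10⁻⁴ × 0.35 × 1400 = 0.08330 m
Δh = 0.07293 + 0.10374 + 0.15004 + 0.083581 + 0.08330 = 0.493591 m

Δh ≈ 494 mm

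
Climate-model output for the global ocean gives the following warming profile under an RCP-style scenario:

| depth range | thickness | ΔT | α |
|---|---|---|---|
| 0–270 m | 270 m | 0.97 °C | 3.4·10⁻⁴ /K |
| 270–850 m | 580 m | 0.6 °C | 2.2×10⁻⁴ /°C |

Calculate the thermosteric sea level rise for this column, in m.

270 × 0.97 × 3.4×10⁻⁴ = 0.089046 m
Layer 2: 0.6 × 580 × 2.2×10⁻⁴ = 0.07656 m
Δh = 0.089046 + 0.07656 = 0.165606 m ≈ 0.17 m

0.17 m of thermosteric rise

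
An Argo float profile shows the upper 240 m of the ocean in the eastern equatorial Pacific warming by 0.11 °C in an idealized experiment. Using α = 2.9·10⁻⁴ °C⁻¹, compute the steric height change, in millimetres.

Δh = αΔT·H = 2.9×10⁻⁴ × 0.11 × 240 = 0.007656 m

7.7 mm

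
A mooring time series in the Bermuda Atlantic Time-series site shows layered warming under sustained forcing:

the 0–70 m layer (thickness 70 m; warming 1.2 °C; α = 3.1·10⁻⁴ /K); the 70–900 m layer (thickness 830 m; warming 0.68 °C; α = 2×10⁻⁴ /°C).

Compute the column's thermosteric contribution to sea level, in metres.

1.2 × 70 × 3.1×10⁻⁴ = 0.02604 m
Layer 2: 830 × 2×10⁻⁴ × 0.68 = 0.11288 m
Δh = 0.02604 + 0.11288 = 0.13892 m

about 0.14 m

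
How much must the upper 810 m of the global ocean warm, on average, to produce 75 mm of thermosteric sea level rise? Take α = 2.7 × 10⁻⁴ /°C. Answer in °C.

ΔT ≈ 0.343 °C

ΔT = Δh/(αH) = 0.075 / (2.7×10⁻⁴ × 810) ≈ 0.3429 °C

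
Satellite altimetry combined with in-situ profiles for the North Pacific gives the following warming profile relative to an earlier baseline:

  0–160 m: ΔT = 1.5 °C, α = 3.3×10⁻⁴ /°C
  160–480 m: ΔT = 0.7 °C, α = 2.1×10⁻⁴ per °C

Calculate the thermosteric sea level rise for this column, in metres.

1.5 × 3.3×10⁻⁴ × 160 = 0.07920 m
0.7 × 320 × 2.1×10⁻⁴ = 0.04704 m
Δh = 0.07920 + 0.04704 = 0.12624 m

about 0.13 m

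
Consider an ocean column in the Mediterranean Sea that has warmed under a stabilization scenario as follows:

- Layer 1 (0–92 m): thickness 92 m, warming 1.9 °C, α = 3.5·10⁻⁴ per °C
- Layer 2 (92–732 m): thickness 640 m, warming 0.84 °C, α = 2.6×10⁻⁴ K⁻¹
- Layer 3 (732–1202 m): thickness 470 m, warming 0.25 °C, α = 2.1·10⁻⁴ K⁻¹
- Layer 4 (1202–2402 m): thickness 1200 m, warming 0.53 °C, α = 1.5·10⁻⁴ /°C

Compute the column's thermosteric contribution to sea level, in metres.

92 × 3.5×10⁻⁴ × 1.9 = 0.06118 m
640 × 0.84 × 2.6×10⁻⁴ = 0.139776 m
Layer 3: 470 × 0.25 × 2.1×10⁻⁴ = 0.024675 m
1202–2402 m: 1.5×10⁻⁴ × 1200 × 0.53 = 0.09540 m
Δh = 0.06118 + 0.139776 + 0.024675 + 0.09540 = 0.321031 m

0.321 m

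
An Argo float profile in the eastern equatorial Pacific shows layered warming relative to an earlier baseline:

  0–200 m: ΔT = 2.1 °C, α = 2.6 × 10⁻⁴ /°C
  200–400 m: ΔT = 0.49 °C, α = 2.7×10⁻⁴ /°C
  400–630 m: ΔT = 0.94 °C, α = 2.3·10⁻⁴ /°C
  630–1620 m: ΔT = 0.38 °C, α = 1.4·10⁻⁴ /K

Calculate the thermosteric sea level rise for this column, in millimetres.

Δh = 238 mm

0–200 m: 2.6×10⁻⁴ × 2.1 × 200 = 0.10920 m
Layer 2: 0.49 × 200 × 2.7×10⁻⁴ = 0.02646 m
400–630 m: 2.3×10⁻⁴ × 0.94 × 230 = 0.049726 m
Layer 4: 990 × 0.38 × 1.4×10⁻⁴ = 0.052668 m
Δh = 0.10920 + 0.02646 + 0.049726 + 0.052668 = 0.238054 m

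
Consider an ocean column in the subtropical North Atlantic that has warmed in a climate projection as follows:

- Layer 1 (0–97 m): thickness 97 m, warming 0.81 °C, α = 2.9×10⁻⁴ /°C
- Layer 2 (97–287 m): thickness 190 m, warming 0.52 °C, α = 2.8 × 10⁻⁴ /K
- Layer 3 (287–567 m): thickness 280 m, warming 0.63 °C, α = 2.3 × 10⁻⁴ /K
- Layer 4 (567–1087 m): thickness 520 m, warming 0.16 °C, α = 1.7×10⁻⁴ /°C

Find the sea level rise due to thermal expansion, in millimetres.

105 mm of thermosteric rise

Layer 1: 97 × 0.81 × 2.9×10⁻⁴ = 0.0227853 m
Layer 2: 2.8×10⁻⁴ × 190 × 0.52 = 0.027664 m
287–567 m: 2.3×10⁻⁴ × 280 × 0.63 = 0.040572 m
Layer 4: 0.16 × 1.7×10⁻⁴ × 520 = 0.014144 m
Δh = 0.0227853 + 0.027664 + 0.040572 + 0.014144 = 0.1051653 m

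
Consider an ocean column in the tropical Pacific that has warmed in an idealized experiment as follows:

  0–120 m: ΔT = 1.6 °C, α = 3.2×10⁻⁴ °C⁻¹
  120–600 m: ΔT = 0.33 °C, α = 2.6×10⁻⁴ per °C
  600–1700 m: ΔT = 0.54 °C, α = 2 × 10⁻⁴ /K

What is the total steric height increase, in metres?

Layer 1: 1.6 × 3.2×10⁻⁴ × 120 = 0.06144 m
Layer 2: 480 × 0.33 × 2.6×10⁻⁴ = 0.041184 m
Layer 3: 0.54 × 2×10⁻⁴ × 1100 = 0.11880 m
Δh = 0.06144 + 0.041184 + 0.11880 = 0.221424 m

Δh ≈ 0.221 m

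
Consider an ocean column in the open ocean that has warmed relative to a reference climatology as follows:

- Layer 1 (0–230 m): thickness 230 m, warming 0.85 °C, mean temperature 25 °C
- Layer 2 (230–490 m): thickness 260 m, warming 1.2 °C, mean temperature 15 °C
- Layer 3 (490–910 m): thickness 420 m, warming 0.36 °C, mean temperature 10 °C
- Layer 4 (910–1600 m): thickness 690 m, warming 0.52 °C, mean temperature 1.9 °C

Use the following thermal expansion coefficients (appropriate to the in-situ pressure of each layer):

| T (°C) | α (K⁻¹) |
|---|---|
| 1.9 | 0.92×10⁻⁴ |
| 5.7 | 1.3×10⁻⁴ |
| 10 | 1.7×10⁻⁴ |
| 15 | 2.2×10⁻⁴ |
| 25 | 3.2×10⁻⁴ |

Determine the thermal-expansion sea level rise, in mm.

Δh ≈ 190 mm

Layer 1 at 25 °C → α = 3.2×10⁻⁴ K⁻¹
Layer 2 at 15 °C → α = 2.2×10⁻⁴ K⁻¹
Layer 3 at 10 °C → α = 1.7×10⁻⁴ K⁻¹
Layer 4 at 1.9 °C → α = 0.92×10⁻⁴ K⁻¹
3.2×10⁻⁴ × 0.85 × 230 = 0.06256 m
2.2×10⁻⁴ × 260 × 1.2 = 0.06864 m
Layer 3: 420 × 1.7×10⁻⁴ × 0.36 = 0.025704 m
Layer 4: 0.92×10⁻⁴ × 0.52 × 690 = 0.0330096 m
Δh = 0.06256 + 0.06864 + 0.025704 + 0.0330096 = 0.1899136 m ≈ 190 mm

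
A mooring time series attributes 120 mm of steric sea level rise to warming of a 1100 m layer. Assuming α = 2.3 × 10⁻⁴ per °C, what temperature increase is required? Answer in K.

ΔT = Δh/(αH) = 0.12 / (2.3×10⁻⁴ × 1100) ≈ 0.4743 K

ΔT ≈ 0.47 K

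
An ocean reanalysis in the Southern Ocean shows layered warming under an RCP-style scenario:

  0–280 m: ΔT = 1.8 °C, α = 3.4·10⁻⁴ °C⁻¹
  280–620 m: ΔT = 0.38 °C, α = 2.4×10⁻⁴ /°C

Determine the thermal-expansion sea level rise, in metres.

3.4×10⁻⁴ × 280 × 1.8 = 0.17136 m
0.38 × 2.4×10⁻⁴ × 340 = 0.031008 m
Δh = 0.17136 + 0.031008 = 0.202368 m

0.20 m of thermosteric rise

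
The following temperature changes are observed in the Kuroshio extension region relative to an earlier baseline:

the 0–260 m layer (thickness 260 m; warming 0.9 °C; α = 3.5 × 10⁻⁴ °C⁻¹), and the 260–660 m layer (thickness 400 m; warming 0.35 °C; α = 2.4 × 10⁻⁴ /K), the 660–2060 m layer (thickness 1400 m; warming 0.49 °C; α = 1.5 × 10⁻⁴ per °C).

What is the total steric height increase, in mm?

0–260 m: 260 × 0.9 × 3.5×10⁻⁴ = 0.08190 m
2.4×10⁻⁴ × 0.35 × 400 = 0.03360 m
660–2060 m: 0.49 × 1400 × 1.5×10⁻⁴ = 0.10290 m
Δh = 0.08190 + 0.03360 + 0.10290 = 0.21840 m ≈ 218 mm

218 mm of thermosteric rise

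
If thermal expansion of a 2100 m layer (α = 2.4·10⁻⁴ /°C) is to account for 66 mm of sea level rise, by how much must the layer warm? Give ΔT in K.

ΔT = Δh/(αH) = 0.066 / (2.4×10⁻⁴ × 2100) ≈ 0.1310 K

about 0.131 K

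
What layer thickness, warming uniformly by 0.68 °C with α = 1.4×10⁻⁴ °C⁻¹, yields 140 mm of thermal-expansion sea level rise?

1470 m

H = Δh/(αΔT) = 0.14 / (1.4×10⁻⁴ × 0.68) ≈ 1471 m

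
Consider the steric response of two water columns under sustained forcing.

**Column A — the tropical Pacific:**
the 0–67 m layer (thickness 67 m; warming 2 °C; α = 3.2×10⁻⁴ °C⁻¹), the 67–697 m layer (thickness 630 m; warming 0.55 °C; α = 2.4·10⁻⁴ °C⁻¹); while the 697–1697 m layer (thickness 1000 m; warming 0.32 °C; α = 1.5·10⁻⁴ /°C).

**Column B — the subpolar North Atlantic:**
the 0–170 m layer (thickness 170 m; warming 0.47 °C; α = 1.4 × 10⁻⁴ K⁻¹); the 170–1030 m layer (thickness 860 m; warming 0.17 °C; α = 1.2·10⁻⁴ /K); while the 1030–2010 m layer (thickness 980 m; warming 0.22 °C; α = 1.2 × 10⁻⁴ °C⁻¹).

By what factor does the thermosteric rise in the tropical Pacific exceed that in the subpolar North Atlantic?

≈ 3.19×

A 0–67 m: 2 × 3.2×10⁻⁴ × 67 = 0.04288 m
A Layer 2: 630 × 2.4×10⁻⁴ × 0.55 = 0.08316 m
A Layer 3: 1.5×10⁻⁴ × 0.32 × 1000 = 0.04800 m
A total: 0.17404 m
B 0.47 × 1.4×10⁻⁴ × 170 = 0.011186 m
B 0.17 × 1.2×10⁻⁴ × 860 = 0.017544 m
B Layer 3: 1.2×10⁻⁴ × 0.22 × 980 = 0.025872 m
B total: 0.054602 m
Ratio: 0.17404 / 0.054602 ≈ 3.187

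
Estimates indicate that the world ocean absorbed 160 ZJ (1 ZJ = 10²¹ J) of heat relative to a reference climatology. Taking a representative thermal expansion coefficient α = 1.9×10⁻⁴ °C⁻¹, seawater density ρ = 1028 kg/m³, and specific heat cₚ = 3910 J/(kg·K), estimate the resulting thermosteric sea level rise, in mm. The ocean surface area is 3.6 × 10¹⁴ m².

Per unit area: Q = 160×10²¹ / (3.6×10¹⁴) ≈ 4.444×10⁸ J/m²
Δh = αQ/(ρcₚ) = 1.9×10⁻⁴ × 4.444×10⁸ / (1028 × 3910) ≈ 0.021007 m

21.0 mm of thermosteric rise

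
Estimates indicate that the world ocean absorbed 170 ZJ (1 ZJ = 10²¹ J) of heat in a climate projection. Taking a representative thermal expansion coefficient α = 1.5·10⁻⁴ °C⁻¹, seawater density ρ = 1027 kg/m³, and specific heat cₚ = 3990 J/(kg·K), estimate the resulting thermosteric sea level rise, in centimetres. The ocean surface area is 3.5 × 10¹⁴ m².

1.8 cm of thermosteric rise

Per unit area: Q = 170×10²¹ / (3.5×10¹⁴) ≈ 4.857×10⁸ J/m²
Δh = αQ/(ρcₚ) = 1.5×10⁻⁴ × 4.857×10⁸ / (1027 × 3990) ≈ 0.017779 m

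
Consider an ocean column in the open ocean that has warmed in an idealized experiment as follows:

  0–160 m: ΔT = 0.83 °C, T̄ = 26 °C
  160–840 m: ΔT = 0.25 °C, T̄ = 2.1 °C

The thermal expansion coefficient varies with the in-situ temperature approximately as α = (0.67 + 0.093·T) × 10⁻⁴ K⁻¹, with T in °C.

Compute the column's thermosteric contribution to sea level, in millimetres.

Layer 1: α = (0.67 + 0.093×26)×10⁻⁴ = 3.088×10⁻⁴ K⁻¹
Layer 2: α = (0.67 + 0.093×2.1)×10⁻⁴ = 0.8653×10⁻⁴ K⁻¹
160 × 0.83 × 3.088×10⁻⁴ = 0.04100864 m
160–840 m: 0.8653×10⁻⁴ × 0.25 × 680 = 0.0147101 m
Δh = 0.04100864 + 0.0147101 = 0.05571874 m

about 56 mm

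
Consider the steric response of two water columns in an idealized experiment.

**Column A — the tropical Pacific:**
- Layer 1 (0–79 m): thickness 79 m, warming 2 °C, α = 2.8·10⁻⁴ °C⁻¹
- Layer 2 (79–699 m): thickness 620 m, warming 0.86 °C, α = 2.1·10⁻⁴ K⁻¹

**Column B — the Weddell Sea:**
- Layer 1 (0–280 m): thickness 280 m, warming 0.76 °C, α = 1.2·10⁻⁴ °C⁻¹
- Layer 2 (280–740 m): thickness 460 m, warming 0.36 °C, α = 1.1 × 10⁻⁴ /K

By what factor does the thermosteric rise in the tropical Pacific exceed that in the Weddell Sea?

A 2.8×10⁻⁴ × 79 × 2 = 0.04424 m
A 79–699 m: 620 × 2.1×10⁻⁴ × 0.86 = 0.111972 m
A total: 0.156212 m
B Layer 1: 0.76 × 1.2×10⁻⁴ × 280 = 0.025536 m
B 0.36 × 460 × 1.1×10⁻⁴ = 0.018216 m
B total: 0.043752 m
Ratio: 0.156212 / 0.043752 ≈ 3.570

a factor of 3.57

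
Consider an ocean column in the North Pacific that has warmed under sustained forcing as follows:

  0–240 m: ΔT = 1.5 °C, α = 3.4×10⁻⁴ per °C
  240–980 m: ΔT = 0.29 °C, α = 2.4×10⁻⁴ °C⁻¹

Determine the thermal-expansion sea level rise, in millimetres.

Δh ≈ 174 mm

Layer 1: 3.4×10⁻⁴ × 240 × 1.5 = 0.12240 m
240–980 m: 740 × 2.4×10⁻⁴ × 0.29 = 0.051504 m
Δh = 0.12240 + 0.051504 = 0.173904 m ≈ 174 mm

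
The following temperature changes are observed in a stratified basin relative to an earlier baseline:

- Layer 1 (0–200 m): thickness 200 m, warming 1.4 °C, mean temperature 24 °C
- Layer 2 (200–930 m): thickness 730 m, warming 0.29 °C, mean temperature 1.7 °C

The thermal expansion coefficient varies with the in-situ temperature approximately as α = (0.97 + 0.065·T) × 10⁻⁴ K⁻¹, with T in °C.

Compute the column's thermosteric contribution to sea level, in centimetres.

about 9.37 cm

Layer 1: α = (0.97 + 0.065×24)×10⁻⁴ = 2.53×10⁻⁴ K⁻¹
Layer 2: α = (0.97 + 0.065×1.7)×10⁻⁴ = 1.0805×10⁻⁴ K⁻¹
Layer 1: 2.53×10⁻⁴ × 1.4 × 200 = 0.07084 m
Layer 2: 0.29 × 730 × 1.0805×10⁻⁴ = 0.022874185 m
Δh = 0.07084 + 0.022874185 = 0.093714185 m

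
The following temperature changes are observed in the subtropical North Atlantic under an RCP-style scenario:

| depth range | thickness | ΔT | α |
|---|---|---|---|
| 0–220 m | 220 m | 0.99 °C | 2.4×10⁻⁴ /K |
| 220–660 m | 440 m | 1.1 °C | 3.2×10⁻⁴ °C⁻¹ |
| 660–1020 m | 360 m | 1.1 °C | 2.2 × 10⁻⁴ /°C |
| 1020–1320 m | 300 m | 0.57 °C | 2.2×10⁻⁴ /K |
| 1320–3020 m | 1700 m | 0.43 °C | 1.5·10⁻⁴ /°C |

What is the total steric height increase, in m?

about 0.442 m

0–220 m: 2.4×10⁻⁴ × 220 × 0.99 = 0.052272 m
1.1 × 440 × 3.2×10⁻⁴ = 0.15488 m
660–1020 m: 2.2×10⁻⁴ × 360 × 1.1 = 0.08712 m
0.57 × 2.2×10⁻⁴ × 300 = 0.03762 m
Layer 5: 1.5×10⁻⁴ × 1700 × 0.43 = 0.10965 m
Δh = 0.052272 + 0.15488 + 0.08712 + 0.03762 + 0.10965 = 0.441542 m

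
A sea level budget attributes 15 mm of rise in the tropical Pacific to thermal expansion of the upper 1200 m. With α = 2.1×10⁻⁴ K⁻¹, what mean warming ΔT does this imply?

ΔT = Δh/(αH) = 0.015 / (2.1×10⁻⁴ × 1200) ≈ 0.05952 °C

0.060 °C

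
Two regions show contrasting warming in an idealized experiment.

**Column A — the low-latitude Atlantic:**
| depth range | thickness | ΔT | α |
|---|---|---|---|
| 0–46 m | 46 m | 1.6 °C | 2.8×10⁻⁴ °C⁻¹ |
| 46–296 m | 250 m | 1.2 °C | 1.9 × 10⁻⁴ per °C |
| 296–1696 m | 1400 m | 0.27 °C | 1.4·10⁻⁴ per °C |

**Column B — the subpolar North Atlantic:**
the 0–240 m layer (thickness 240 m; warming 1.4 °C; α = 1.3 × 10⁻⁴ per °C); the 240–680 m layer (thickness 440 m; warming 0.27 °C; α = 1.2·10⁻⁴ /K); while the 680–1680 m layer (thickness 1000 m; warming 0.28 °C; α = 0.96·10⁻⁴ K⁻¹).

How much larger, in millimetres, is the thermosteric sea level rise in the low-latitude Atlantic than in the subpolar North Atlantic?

A 0–46 m: 2.8×10⁻⁴ × 1.6 × 46 = 0.020608 m
A 46–296 m: 1.9×10⁻⁴ × 1.2 × 250 = 0.05700 m
A 296–1696 m: 0.27 × 1400 × 1.4×10⁻⁴ = 0.05292 m
A total: 0.130528 m
B 1.3×10⁻⁴ × 1.4 × 240 = 0.04368 m
B Layer 2: 0.27 × 440 × 1.2×10⁻⁴ = 0.014256 m
B 680–1680 m: 0.28 × 0.96×10⁻⁴ × 1000 = 0.02688 m
B total: 0.084816 m
Difference: 0.130528 − 0.084816 = 0.045712 m

Δh_A − Δh_B ≈ 45.7 mm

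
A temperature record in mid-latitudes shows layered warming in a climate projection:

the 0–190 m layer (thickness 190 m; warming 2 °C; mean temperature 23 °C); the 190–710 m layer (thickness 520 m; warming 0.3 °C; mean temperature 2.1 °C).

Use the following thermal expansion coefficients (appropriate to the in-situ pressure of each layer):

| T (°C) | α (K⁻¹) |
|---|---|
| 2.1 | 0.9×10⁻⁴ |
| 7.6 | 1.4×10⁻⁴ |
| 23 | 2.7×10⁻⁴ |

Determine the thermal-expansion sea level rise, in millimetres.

Layer 1 at 23 °C → α = 2.7×10⁻⁴ K⁻¹
Layer 2 at 2.1 °C → α = 0.9×10⁻⁴ K⁻¹
Layer 1: 190 × 2.7×10⁻⁴ × 2 = 0.10260 m
190–710 m: 0.3 × 520 × 0.9×10⁻⁴ = 0.01404 m
Δh = 0.10260 + 0.01404 = 0.11664 m ≈ 117 mm

117 mm of thermosteric rise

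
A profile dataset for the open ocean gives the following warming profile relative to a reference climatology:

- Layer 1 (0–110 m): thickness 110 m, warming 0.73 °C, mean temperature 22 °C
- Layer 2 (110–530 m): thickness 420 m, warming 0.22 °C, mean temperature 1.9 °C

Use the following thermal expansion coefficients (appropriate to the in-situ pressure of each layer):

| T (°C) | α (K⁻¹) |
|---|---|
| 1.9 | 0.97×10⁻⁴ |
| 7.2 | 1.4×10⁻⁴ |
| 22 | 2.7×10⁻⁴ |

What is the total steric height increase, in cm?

3.06 cm of thermosteric rise

Layer 1 at 22 °C → α = 2.7×10⁻⁴ K⁻¹
Layer 2 at 1.9 °C → α = 0.97×10⁻⁴ K⁻¹
Layer 1: 0.73 × 110 × 2.7×10⁻⁴ = 0.021681 m
Layer 2: 420 × 0.22 × 0.97×10⁻⁴ = 0.0089628 m
Δh = 0.021681 + 0.0089628 = 0.0306438 m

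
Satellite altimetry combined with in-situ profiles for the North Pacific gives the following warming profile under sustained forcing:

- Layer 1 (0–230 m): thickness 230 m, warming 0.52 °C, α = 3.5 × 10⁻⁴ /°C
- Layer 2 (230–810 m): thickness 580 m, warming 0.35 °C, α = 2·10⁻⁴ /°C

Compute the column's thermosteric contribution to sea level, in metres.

230 × 3.5×10⁻⁴ × 0.52 = 0.04186 m
230–810 m: 0.35 × 2×10⁻⁴ × 580 = 0.04060 m
Δh = 0.04186 + 0.04060 = 0.08246 m ≈ 0.0825 m

about 0.0825 m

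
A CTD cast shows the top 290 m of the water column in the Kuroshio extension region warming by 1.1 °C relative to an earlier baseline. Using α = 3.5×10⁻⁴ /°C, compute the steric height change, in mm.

Δh = αΔT·H = 3.5×10⁻⁴ × 1.1 × 290 = 0.11165 m

110 mm of thermosteric rise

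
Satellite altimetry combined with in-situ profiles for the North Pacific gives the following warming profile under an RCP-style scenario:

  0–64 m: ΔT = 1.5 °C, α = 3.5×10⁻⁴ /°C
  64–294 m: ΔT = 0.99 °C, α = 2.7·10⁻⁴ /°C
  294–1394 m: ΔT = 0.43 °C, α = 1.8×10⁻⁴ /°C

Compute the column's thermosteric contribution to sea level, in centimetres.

18.0 cm of thermosteric rise

Layer 1: 1.5 × 64 × 3.5×10⁻⁴ = 0.03360 m
64–294 m: 230 × 0.99 × 2.7×10⁻⁴ = 0.061479 m
294–1394 m: 0.43 × 1100 × 1.8×10⁻⁴ = 0.08514 m
Δh = 0.03360 + 0.061479 + 0.08514 = 0.180219 m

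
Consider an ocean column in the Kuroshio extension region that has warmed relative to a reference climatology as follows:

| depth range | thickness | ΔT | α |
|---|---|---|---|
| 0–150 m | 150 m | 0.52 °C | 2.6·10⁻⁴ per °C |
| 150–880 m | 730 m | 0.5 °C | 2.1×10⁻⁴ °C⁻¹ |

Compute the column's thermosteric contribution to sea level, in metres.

Layer 1: 0.52 × 150 × 2.6×10⁻⁴ = 0.02028 m
730 × 0.5 × 2.1×10⁻⁴ = 0.07665 m
Δh = 0.02028 + 0.07665 = 0.09693 m ≈ 0.0969 m

Δh = 0.0969 m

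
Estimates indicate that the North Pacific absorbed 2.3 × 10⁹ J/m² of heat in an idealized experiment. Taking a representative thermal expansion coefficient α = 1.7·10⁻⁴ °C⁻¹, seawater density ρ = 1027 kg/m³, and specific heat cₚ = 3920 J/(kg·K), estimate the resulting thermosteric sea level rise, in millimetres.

Δh = αQ/(ρcₚ) = 1.7×10⁻⁴ × 2.3×10⁹ / (1027 × 3920) ≈ 0.097123 m

Δh = 97.1 mm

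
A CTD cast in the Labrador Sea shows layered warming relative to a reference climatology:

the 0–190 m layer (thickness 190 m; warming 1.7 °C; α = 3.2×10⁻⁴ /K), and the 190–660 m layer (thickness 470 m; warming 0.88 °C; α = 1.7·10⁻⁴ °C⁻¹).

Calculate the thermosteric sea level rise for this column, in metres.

0–190 m: 190 × 3.2×10⁻⁴ × 1.7 = 0.10336 m
190–660 m: 1.7×10⁻⁴ × 470 × 0.88 = 0.070312 m
Δh = 0.10336 + 0.070312 = 0.173672 m

0.17 m of thermosteric rise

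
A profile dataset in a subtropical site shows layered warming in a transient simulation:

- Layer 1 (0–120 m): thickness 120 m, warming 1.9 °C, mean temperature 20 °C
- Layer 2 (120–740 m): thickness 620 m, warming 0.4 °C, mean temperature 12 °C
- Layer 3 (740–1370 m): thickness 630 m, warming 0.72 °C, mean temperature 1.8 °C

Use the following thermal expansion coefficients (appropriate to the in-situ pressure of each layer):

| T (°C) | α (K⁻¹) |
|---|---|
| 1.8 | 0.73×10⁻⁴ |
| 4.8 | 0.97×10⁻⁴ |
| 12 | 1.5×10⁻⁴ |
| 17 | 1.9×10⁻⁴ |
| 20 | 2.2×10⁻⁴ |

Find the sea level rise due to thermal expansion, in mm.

Layer 1 at 20 °C → α = 2.2×10⁻⁴ K⁻¹
Layer 2 at 12 °C → α = 1.5×10⁻⁴ K⁻¹
Layer 3 at 1.8 °C → α = 0.73×10⁻⁴ K⁻¹
2.2×10⁻⁴ × 1.9 × 120 = 0.05016 m
Layer 2: 620 × 1.5×10⁻⁴ × 0.4 = 0.03720 m
630 × 0.73×10⁻⁴ × 0.72 = 0.0331128 m
Δh = 0.05016 + 0.03720 + 0.0331128 = 0.1204728 m

Δh = 120 mm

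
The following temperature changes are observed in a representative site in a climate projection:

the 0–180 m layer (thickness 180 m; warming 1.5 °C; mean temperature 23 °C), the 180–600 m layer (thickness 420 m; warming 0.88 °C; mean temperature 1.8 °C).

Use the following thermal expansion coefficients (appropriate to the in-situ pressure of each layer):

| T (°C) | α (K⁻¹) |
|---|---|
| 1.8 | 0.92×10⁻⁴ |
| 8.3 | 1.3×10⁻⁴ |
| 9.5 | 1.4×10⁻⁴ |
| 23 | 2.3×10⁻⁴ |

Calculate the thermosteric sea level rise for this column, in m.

about 0.0961 m

Layer 1 at 23 °C → α = 2.3×10⁻⁴ K⁻¹
Layer 2 at 1.8 °C → α = 0.92×10⁻⁴ K⁻¹
0–180 m: 1.5 × 2.3×10⁻⁴ × 180 = 0.06210 m
0.88 × 420 × 0.92×10⁻⁴ = 0.0340032 m
Δh = 0.06210 + 0.0340032 = 0.0961032 m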